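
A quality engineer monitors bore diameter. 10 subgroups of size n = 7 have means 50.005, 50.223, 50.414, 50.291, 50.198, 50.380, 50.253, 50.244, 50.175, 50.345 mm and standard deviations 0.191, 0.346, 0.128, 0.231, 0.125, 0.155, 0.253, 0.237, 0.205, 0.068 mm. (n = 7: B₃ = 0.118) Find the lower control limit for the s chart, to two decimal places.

0.02

s̄ = (0.191 + 0.346 + 0.128 + 0.231 + 0.125 + 0.155 + 0.253 + 0.237 + 0.205 + 0.068) / 10 = 0.1939
LCL_s = B₃·s̄ = 0.118 × 0.1939 = 0.0229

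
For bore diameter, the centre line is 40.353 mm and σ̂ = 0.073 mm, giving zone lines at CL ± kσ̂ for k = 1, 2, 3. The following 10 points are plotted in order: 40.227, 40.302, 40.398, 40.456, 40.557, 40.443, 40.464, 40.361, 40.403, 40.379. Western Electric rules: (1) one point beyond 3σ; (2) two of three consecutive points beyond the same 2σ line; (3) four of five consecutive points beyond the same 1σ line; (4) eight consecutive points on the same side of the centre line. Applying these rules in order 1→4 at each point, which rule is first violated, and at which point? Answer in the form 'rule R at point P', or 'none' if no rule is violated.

Zone of each point (C = within 1σ̂, B = 1σ̂–2σ̂, A = 2σ̂–3σ̂, * = beyond 3σ̂; sign = side of CL): 1:-B, 2:-C, 3:+C, 4:+B, 5:+A, 6:+B, 7:+B, 8:+C, 9:+C, 10:+C
Rule 3 (four of five consecutive points beyond the same 1σ limit) is satisfied at point 7.

rule 3 at point 7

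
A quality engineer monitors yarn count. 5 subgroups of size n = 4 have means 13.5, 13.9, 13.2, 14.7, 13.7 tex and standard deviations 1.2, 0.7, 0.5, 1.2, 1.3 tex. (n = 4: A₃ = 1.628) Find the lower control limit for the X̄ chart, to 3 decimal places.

12.205

X̄̄ = (13.5 + 13.9 + 13.2 + 14.7 + 13.7) / 5 = 13.8000
s̄ = (1.2 + 0.7 + 0.5 + 1.2 + 1.3) / 5 = 0.9800
LCL = X̄̄ − A₃·s̄ = 13.8000 − 1.628 × 0.9800 = 12.2046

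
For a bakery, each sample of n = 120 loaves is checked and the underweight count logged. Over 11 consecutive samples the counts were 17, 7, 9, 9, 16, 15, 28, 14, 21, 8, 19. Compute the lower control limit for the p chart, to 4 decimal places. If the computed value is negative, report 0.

0.0334

p̄ = Σdᵢ / (k·n) = 163 / (11 × 120) = 0.12348
LCL = p̄ − 3·√(p̄(1−p̄)/n) = 0.12348 − 3 × 0.03003 = 0.03339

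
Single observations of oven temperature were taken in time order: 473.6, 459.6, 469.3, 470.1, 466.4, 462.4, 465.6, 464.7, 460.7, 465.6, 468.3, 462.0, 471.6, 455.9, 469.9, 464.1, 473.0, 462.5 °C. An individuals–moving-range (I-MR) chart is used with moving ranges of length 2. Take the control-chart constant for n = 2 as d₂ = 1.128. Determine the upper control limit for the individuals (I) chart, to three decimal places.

X̄ = (473.6 + 459.6 + 469.3 + 470.1 + 466.4 + 462.4 + 465.6 + 464.7 + 460.7 + 465.6 + 468.3 + 462.0 + 471.6 + 455.9 + 469.9 + 464.1 + 473.0 + 462.5) / 18 = 465.8500
Moving ranges: 14.0, 9.7, 0.8, 3.7, 4.0, 3.2, 0.9, 4.0, 4.9, 2.7, 6.3, 9.6, 15.7, 14.0, 5.8, 8.9, 10.5; M̄R̄ = 118.7000 / 17 = 6.9824
UCL = X̄ + 3·M̄R̄/d₂ = 465.8500 + 3 × 6.9824 / 1.128 = 484.4201

484.420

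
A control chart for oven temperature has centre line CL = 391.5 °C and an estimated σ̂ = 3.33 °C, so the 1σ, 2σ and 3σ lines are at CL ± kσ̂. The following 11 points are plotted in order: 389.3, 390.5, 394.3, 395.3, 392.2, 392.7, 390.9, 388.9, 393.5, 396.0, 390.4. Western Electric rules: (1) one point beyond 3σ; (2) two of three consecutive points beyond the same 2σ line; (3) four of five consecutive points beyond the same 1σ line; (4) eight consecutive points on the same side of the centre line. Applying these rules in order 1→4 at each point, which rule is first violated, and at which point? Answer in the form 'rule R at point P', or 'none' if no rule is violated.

Zone of each point (C = within 1σ̂, B = 1σ̂–2σ̂, A = 2σ̂–3σ̂, * = beyond 3σ̂; sign = side of CL): 1:-C, 2:-C, 3:+C, 4:+B, 5:+C, 6:+C, 7:-C, 8:-C, 9:+C, 10:+B, 11:-C
No rule fires across all 11 points.

none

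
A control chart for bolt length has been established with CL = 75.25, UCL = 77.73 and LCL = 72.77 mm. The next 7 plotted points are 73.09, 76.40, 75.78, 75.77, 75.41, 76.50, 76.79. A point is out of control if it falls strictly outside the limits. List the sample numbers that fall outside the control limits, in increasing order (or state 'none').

All 7 points lie within [72.77, 77.73].

none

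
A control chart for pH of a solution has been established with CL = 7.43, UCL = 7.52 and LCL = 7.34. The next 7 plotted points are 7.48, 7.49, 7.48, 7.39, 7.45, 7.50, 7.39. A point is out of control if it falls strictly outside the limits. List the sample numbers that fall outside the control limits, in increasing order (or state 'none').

none

All 7 points lie within [7.34, 7.52].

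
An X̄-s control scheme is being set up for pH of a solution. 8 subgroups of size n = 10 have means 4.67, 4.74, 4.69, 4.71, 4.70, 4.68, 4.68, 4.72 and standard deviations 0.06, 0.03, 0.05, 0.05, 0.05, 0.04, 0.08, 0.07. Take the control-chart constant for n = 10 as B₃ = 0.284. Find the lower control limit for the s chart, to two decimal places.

s̄ = (0.06 + 0.03 + 0.05 + 0.05 + 0.05 + 0.04 + 0.08 + 0.07) / 8 = 0.0537
LCL_s = B₃·s̄ = 0.284 × 0.0537 = 0.0153

0.02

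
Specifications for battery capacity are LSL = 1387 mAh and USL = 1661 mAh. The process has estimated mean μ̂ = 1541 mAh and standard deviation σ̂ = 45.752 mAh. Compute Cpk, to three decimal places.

0.874

Cpu = (USL − μ̂) / (3σ̂) = (1661 − 1541) / (3 × 45.752) = 0.8743; Cpl = (μ̂ − LSL) / (3σ̂) = (1541 − 1387) / (3 × 45.752) = 1.1220; Cpk = min(Cpu, Cpl) = 0.8743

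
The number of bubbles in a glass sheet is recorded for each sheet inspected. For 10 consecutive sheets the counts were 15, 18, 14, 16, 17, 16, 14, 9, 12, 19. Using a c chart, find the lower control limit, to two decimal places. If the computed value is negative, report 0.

3.38

c̄ = (15 + 18 + 14 + 16 + 17 + 16 + 14 + 9 + 12 + 19) / 10 = 150 / 10 = 15.0000
LCL = c̄ − 3√c̄ = 15.0000 − 3 × 3.8730 = 3.3810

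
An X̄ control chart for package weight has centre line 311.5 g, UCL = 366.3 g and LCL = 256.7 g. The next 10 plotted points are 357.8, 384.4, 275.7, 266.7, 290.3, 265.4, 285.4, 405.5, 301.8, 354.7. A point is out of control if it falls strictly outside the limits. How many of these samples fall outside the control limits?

Compare each point to [256.7, 366.3]: sample 2 = 384.4 > UCL; sample 8 = 405.5 > UCL.

2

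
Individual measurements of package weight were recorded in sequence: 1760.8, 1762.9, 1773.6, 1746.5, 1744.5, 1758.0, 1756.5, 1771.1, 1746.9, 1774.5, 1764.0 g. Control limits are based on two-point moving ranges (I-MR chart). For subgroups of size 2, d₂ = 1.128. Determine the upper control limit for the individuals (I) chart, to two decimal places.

X̄ = (1760.8 + 1762.9 + 1773.6 + 1746.5 + 1744.5 + 1758.0 + 1756.5 + 1771.1 + 1746.9 + 1774.5 + 1764.0) / 11 = 1759.9364
Moving ranges: 2.1, 10.7, 27.1, 2.0, 13.5, 1.5, 14.6, 24.2, 27.6, 10.5; M̄R̄ = 133.8000 / 10 = 13.3800
UCL = X̄ + 3·M̄R̄/d₂ = 1759.9364 + 3 × 13.3800 / 1.128 = 1795.5215

1795.52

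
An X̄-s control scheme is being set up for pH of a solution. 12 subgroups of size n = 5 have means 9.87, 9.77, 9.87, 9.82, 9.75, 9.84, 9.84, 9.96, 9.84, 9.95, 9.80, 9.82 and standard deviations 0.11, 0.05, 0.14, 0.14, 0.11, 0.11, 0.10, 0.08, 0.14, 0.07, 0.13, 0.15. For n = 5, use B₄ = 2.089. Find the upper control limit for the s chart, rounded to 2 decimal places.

0.23

s̄ = (0.11 + 0.05 + 0.14 + 0.14 + 0.11 + 0.11 + 0.10 + 0.08 + 0.14 + 0.07 + 0.13 + 0.15) / 12 = 0.1108
UCL_s = B₄·s̄ = 2.089 × 0.1108 = 0.2315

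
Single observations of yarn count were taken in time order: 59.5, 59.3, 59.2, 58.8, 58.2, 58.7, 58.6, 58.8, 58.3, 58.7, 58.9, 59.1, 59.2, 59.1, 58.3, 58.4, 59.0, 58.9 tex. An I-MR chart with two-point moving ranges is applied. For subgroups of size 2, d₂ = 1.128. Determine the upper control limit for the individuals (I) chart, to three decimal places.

X̄ = (59.5 + 59.3 + 59.2 + 58.8 + 58.2 + 58.7 + 58.6 + 58.8 + 58.3 + 58.7 + 58.9 + 59.1 + 59.2 + 59.1 + 58.3 + 58.4 + 59.0 + 58.9) / 18 = 58.8333
Moving ranges: 0.2, 0.1, 0.4, 0.6, 0.5, 0.1, 0.2, 0.5, 0.4, 0.2, 0.2, 0.1, 0.1, 0.8, 0.1, 0.6, 0.1; M̄R̄ = 5.2000 / 17 = 0.3059
UCL = X̄ + 3·M̄R̄/d₂ = 58.8333 + 3 × 0.3059 / 1.128 = 59.6469

59.647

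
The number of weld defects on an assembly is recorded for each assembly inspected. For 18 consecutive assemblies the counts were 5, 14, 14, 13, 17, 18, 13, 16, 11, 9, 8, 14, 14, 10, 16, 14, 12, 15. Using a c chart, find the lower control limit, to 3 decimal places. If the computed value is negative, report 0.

c̄ = (5 + 14 + 14 + 13 + 17 + 18 + 13 + 16 + 11 + 9 + 8 + 14 + 14 + 10 + 16 + 14 + 12 + 15) / 18 = 233 / 18 = 12.9444
LCL = c̄ − 3√c̄ = 12.9444 − 3 × 3.5978 = 2.1509

2.151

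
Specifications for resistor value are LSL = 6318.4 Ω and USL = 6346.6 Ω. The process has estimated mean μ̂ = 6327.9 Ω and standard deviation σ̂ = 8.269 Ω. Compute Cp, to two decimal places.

0.57

Cp = (USL − LSL) / (6σ̂) = (6346.6 − 6318.4) / (6 × 8.269) = 28.2000 / 49.6140 = 0.5684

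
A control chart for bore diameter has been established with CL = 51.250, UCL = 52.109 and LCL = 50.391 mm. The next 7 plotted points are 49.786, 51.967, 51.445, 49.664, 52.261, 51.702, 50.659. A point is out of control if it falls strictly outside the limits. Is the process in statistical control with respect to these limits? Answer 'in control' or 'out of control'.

Compare each point to [50.391, 52.109]: sample 1 = 49.786 < LCL; sample 4 = 49.664 < LCL; sample 5 = 52.261 > UCL.

out of control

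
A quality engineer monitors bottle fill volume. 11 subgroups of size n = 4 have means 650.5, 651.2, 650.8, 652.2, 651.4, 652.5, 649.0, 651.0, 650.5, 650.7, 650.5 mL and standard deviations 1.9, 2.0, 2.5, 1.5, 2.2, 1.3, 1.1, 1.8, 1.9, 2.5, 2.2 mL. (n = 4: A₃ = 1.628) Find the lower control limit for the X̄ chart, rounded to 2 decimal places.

647.84

X̄̄ = (650.5 + 651.2 + 650.8 + 652.2 + 651.4 + 652.5 + 649.0 + 651.0 + 650.5 + 650.7 + 650.5) / 11 = 650.9364
s̄ = (1.9 + 2.0 + 2.5 + 1.5 + 2.2 + 1.3 + 1.1 + 1.8 + 1.9 + 2.5 + 2.2) / 11 = 1.9000
LCL = X̄̄ − A₃·s̄ = 650.9364 − 1.628 × 1.9000 = 647.8432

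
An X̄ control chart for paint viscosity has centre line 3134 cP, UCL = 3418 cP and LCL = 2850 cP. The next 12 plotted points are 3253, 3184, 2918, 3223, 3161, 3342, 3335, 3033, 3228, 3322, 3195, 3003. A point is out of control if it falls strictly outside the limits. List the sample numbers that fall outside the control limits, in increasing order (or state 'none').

none

All 12 points lie within [2850, 3418].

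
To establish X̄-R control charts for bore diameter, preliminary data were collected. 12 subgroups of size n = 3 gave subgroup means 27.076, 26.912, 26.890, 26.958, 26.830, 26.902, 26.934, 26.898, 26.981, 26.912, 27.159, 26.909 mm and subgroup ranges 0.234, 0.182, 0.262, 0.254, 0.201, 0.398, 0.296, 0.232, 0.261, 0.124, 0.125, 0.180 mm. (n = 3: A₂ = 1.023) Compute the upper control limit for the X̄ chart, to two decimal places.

X̄̄ = (27.076 + 26.912 + 26.890 + 26.958 + 26.830 + 26.902 + 26.934 + 26.898 + 26.981 + 26.912 + 27.159 + 26.909) / 12 = 323.3610 / 12 = 26.9467
R̄ = (0.234 + 0.182 + 0.262 + 0.254 + 0.201 + 0.398 + 0.296 + 0.232 + 0.261 + 0.124 + 0.125 + 0.180) / 12 = 2.7490 / 12 = 0.2291
UCL = X̄̄ + A₂·R̄ = 26.9467 + 1.023 × 0.2291 = 27.1811

27.18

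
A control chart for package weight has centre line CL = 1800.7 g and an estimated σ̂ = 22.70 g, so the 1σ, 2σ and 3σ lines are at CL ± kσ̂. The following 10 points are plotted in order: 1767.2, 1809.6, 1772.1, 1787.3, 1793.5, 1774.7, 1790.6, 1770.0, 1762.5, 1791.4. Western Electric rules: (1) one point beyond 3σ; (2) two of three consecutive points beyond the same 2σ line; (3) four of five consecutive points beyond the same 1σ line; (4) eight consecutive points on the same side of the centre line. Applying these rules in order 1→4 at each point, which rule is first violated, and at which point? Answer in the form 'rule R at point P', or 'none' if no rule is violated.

rule 4 at point 10

Zone of each point (C = within 1σ̂, B = 1σ̂–2σ̂, A = 2σ̂–3σ̂, * = beyond 3σ̂; sign = side of CL): 1:-B, 2:+C, 3:-B, 4:-C, 5:-C, 6:-B, 7:-C, 8:-B, 9:-B, 10:-C
Rule 4 (eight consecutive points on the same side of the centre line) is satisfied at point 10.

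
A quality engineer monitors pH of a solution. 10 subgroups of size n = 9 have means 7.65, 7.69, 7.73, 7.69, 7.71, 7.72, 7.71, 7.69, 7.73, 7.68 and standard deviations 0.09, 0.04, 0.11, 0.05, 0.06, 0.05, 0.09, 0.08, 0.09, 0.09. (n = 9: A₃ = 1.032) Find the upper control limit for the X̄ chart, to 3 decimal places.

7.777

X̄̄ = (7.65 + 7.69 + 7.73 + 7.69 + 7.71 + 7.72 + 7.71 + 7.69 + 7.73 + 7.68) / 10 = 7.7000
s̄ = (0.09 + 0.04 + 0.11 + 0.05 + 0.06 + 0.05 + 0.09 + 0.08 + 0.09 + 0.09) / 10 = 0.0750
UCL = X̄̄ + A₃·s̄ = 7.7000 + 1.032 × 0.0750 = 7.7774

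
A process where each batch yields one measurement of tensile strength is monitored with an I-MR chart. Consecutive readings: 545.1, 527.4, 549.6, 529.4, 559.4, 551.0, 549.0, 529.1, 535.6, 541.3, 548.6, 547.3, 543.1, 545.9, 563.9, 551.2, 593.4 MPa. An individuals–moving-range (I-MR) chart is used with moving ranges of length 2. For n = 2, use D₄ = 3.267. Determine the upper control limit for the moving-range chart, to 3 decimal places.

Moving ranges: 17.7, 22.2, 20.2, 30.0, 8.4, 2.0, 19.9, 6.5, 5.7, 7.3, 1.3, 4.2, 2.8, 18.0, 12.7, 42.2; M̄R̄ = 221.1000 / 16 = 13.8187
UCL_MR = D₄·M̄R̄ = 3.267 × 13.8187 = 45.1459

45.146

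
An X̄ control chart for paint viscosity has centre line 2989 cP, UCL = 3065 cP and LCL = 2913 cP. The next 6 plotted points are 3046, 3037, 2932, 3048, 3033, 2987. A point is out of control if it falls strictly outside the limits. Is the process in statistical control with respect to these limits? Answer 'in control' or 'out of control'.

in control

All 6 points lie within [2913, 3065].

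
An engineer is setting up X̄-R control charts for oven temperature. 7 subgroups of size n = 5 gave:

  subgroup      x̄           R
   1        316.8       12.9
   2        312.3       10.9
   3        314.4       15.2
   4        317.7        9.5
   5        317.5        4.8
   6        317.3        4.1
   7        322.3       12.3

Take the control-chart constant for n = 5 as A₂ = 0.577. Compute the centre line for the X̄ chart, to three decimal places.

316.900

X̄̄ = (316.8 + 312.3 + 314.4 + 317.7 + 317.5 + 317.3 + 322.3) / 7 = 2218.3000 / 7 = 316.9000
CL = X̄̄ = 316.9000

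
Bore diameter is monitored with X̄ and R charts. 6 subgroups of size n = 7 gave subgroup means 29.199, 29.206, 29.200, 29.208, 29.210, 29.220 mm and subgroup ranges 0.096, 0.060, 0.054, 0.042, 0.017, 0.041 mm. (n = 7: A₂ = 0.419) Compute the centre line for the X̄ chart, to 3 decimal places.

X̄̄ = (29.199 + 29.206 + 29.200 + 29.208 + 29.210 + 29.220) / 6 = 175.2430 / 6 = 29.2072
CL = X̄̄ = 29.2072

29.207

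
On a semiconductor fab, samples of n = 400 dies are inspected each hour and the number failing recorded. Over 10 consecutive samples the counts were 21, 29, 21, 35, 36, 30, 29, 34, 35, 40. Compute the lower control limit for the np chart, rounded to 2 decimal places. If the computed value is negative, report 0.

p̄ = Σdᵢ / (k·n) = 310 / (10 × 400) = 0.07750
LCL = np̄ − 3·√(np̄(1−p̄)) = 31.0000 − 3 × 5.3477 = 14.9570

14.96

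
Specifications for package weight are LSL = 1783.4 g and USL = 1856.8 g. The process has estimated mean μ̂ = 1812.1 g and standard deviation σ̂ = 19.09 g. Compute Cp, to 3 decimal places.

0.641

Cp = (USL − LSL) / (6σ̂) = (1856.8 − 1783.4) / (6 × 19.09) = 73.4000 / 114.5400 = 0.6408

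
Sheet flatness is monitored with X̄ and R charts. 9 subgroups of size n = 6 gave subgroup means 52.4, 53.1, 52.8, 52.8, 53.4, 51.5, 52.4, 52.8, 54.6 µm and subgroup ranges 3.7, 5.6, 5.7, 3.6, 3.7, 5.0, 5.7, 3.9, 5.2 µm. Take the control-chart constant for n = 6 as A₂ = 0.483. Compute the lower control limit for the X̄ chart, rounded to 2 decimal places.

50.61

X̄̄ = (52.4 + 53.1 + 52.8 + 52.8 + 53.4 + 51.5 + 52.4 + 52.8 + 54.6) / 9 = 475.8000 / 9 = 52.8667
R̄ = (3.7 + 5.6 + 5.7 + 3.6 + 3.7 + 5.0 + 5.7 + 3.9 + 5.2) / 9 = 42.1000 / 9 = 4.6778
LCL = X̄̄ − A₂·R̄ = 52.8667 − 0.483 × 4.6778 = 50.6073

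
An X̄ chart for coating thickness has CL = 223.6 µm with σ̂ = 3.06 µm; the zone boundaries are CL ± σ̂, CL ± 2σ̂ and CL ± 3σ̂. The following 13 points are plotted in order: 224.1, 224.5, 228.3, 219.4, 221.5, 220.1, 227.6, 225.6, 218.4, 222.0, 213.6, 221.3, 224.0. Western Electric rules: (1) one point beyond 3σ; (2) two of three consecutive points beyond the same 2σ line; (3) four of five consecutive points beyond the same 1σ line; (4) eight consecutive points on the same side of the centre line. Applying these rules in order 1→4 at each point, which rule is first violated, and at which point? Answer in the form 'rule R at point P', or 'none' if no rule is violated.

Zone of each point (C = within 1σ̂, B = 1σ̂–2σ̂, A = 2σ̂–3σ̂, * = beyond 3σ̂; sign = side of CL): 1:+C, 2:+C, 3:+B, 4:-B, 5:-C, 6:-B, 7:+B, 8:+C, 9:-B, 10:-C, 11:-*, 12:-C, 13:+C
Rule 1 (one point beyond the 3σ limits) is satisfied at point 11.

rule 1 at point 11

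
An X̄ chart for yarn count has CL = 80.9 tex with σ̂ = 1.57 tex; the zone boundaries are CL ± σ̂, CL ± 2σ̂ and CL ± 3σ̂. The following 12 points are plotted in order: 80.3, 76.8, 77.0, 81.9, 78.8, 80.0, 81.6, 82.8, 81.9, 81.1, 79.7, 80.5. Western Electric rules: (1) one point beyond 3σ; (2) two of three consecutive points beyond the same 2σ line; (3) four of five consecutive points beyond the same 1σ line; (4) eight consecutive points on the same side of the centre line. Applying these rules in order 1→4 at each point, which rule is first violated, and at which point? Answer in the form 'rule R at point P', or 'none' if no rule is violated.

Zone of each point (C = within 1σ̂, B = 1σ̂–2σ̂, A = 2σ̂–3σ̂, * = beyond 3σ̂; sign = side of CL): 1:-C, 2:-A, 3:-A, 4:+C, 5:-B, 6:-C, 7:+C, 8:+B, 9:+C, 10:+C, 11:-C, 12:-C
Rule 2 (two of three consecutive points beyond the same 2σ limit) is satisfied at point 3.

rule 2 at point 3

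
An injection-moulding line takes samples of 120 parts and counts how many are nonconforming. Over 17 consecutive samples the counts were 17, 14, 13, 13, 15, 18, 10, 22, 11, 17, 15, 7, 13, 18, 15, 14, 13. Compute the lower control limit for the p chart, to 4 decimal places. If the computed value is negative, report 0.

0.0311

p̄ = Σdᵢ / (k·n) = 245 / (17 × 120) = 0.12010
LCL = p̄ − 3·√(p̄(1−p̄)/n) = 0.12010 − 3 × 0.02968 = 0.03107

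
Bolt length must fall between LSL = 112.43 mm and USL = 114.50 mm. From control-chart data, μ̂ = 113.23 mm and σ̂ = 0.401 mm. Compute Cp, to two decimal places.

Cp = (USL − LSL) / (6σ̂) = (114.50 − 112.43) / (6 × 0.401) = 2.0700 / 2.4060 = 0.8603

0.86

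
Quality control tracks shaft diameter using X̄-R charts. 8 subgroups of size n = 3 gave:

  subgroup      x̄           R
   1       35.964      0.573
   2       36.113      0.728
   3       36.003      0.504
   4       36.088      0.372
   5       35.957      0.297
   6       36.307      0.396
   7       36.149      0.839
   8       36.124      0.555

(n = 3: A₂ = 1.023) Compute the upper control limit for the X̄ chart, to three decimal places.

X̄̄ = (35.964 + 36.113 + 36.003 + 36.088 + 35.957 + 36.307 + 36.149 + 36.124) / 8 = 288.7050 / 8 = 36.0881
R̄ = (0.573 + 0.728 + 0.504 + 0.372 + 0.297 + 0.396 + 0.839 + 0.555) / 8 = 4.2640 / 8 = 0.5330
UCL = X̄̄ + A₂·R̄ = 36.0881 + 1.023 × 0.5330 = 36.6334

36.633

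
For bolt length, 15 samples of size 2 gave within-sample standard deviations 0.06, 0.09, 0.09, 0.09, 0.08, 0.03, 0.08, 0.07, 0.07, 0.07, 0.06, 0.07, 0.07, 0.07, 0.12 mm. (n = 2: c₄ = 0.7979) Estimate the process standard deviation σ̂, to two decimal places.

s̄ = (0.06 + 0.09 + 0.09 + 0.09 + 0.08 + 0.03 + 0.08 + 0.07 + 0.07 + 0.07 + 0.06 + 0.07 + 0.07 + 0.07 + 0.12) / 15 = 0.0747
σ̂ = s̄ / c₄ = 0.0747 / 0.7979 = 0.0936

0.09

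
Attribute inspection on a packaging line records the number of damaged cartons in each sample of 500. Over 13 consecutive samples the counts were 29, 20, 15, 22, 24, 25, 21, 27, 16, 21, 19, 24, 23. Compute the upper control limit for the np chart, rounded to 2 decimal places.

35.76

p̄ = Σdᵢ / (k·n) = 286 / (13 × 500) = 0.04400
UCL = np̄ + 3·√(np̄(1−p̄)) = 22.0000 + 3 × √(22.0000×0.95600) = 22.0000 + 3 × 4.5861 = 35.7582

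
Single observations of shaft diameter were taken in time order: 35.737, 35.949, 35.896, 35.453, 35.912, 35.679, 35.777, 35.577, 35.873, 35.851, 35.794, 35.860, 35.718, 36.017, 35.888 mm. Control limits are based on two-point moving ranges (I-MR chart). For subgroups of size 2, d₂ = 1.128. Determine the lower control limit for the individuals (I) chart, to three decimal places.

X̄ = (35.737 + 35.949 + 35.896 + 35.453 + 35.912 + 35.679 + 35.777 + 35.577 + 35.873 + 35.851 + 35.794 + 35.860 + 35.718 + 36.017 + 35.888) / 15 = 35.7987
Moving ranges: 0.212, 0.053, 0.443, 0.459, 0.233, 0.098, 0.200, 0.296, 0.022, 0.057, 0.066, 0.142, 0.299, 0.129; M̄R̄ = 2.7090 / 14 = 0.1935
LCL = X̄ − 3·M̄R̄/d₂ = 35.7987 − 3 × 0.1935 / 1.128 = 35.2841

35.284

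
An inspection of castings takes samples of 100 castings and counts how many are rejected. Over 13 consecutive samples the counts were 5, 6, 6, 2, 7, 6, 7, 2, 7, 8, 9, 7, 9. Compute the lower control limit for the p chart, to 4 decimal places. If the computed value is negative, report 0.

p̄ = Σdᵢ / (k·n) = 81 / (13 × 100) = 0.06231
LCL = p̄ − 3·√(p̄(1−p̄)/n) = 0.06231 − 3 × 0.02417 = -0.01021 → 0 (negative, so LCL = 0)

0.0000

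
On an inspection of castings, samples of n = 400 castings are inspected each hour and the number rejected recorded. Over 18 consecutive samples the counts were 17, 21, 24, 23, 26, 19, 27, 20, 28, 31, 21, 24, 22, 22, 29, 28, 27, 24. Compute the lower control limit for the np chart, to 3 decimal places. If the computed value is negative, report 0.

9.791

p̄ = Σdᵢ / (k·n) = 433 / (18 × 400) = 0.06014
LCL = np̄ − 3·√(np̄(1−p̄)) = 24.0556 − 3 × 4.7549 = 9.7909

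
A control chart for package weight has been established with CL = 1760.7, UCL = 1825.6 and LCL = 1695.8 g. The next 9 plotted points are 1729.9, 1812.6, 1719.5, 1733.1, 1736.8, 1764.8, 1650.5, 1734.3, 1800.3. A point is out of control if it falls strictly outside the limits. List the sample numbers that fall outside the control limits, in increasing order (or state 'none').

Compare each point to [1695.8, 1825.6]: sample 7 = 1650.5 < LCL.

7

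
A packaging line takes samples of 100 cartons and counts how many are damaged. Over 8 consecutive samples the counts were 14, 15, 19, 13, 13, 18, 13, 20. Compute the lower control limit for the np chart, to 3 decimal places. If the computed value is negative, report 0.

4.732

p̄ = Σdᵢ / (k·n) = 125 / (8 × 100) = 0.15625
LCL = np̄ − 3·√(np̄(1−p̄)) = 15.6250 − 3 × 3.6309 = 4.7322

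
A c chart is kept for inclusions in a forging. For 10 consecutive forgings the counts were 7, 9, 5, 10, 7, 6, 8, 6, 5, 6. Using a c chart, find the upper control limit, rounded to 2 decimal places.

14.78

c̄ = (7 + 9 + 5 + 10 + 7 + 6 + 8 + 6 + 5 + 6) / 10 = 69 / 10 = 6.9000
UCL = c̄ + 3√c̄ = 6.9000 + 3 × √6.9000 = 6.9000 + 3 × 2.6268 = 14.7804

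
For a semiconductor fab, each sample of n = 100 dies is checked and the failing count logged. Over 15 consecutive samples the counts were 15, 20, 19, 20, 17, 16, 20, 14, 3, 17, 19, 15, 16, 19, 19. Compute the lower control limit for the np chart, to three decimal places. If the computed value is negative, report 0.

p̄ = Σdᵢ / (k·n) = 249 / (15 × 100) = 0.16600
LCL = np̄ − 3·√(np̄(1−p̄)) = 16.6000 − 3 × 3.7208 = 5.4376

5.438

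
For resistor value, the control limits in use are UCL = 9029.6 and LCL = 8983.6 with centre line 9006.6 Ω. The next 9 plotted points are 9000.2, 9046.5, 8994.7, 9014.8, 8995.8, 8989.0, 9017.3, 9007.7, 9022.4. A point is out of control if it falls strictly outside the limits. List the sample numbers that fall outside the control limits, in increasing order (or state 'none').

2

Compare each point to [8983.6, 9029.6]: sample 2 = 9046.5 > UCL.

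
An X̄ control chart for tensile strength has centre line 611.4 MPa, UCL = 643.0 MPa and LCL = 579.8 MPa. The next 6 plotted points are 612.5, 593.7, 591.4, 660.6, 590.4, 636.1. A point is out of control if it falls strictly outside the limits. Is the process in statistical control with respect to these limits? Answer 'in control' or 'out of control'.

out of control

Compare each point to [579.8, 643.0]: sample 4 = 660.6 > UCL.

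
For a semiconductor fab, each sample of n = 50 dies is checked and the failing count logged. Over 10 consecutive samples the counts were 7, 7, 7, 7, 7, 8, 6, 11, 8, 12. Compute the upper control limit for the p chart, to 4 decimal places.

p̄ = Σdᵢ / (k·n) = 80 / (10 × 50) = 0.16000
UCL = p̄ + 3·√(p̄(1−p̄)/n) = 0.16000 + 3 × √(0.16000×0.84000/50) = 0.16000 + 3 × 0.05185 = 0.31554

0.3155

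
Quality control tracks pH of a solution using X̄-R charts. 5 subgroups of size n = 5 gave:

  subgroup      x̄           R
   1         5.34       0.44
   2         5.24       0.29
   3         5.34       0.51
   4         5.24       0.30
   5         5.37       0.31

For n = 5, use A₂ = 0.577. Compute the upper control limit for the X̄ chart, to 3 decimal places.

5.519

X̄̄ = (5.34 + 5.24 + 5.34 + 5.24 + 5.37) / 5 = 26.5300 / 5 = 5.3060
R̄ = (0.44 + 0.29 + 0.51 + 0.30 + 0.31) / 5 = 1.8500 / 5 = 0.3700
UCL = X̄̄ + A₂·R̄ = 5.3060 + 0.577 × 0.3700 = 5.5195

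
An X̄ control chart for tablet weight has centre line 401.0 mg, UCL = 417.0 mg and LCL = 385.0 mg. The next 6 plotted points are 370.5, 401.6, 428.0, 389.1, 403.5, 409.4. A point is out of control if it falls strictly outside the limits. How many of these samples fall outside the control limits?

2

Compare each point to [385.0, 417.0]: sample 1 = 370.5 < LCL; sample 3 = 428.0 > UCL.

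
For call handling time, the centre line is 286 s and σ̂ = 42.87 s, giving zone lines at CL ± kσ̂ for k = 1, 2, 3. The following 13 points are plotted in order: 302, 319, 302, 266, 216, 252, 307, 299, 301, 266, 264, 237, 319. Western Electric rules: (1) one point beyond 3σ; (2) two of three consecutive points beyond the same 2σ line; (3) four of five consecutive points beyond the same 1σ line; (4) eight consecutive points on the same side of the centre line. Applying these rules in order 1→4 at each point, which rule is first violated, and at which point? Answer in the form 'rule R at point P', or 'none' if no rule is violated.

Zone of each point (C = within 1σ̂, B = 1σ̂–2σ̂, A = 2σ̂–3σ̂, * = beyond 3σ̂; sign = side of CL): 1:+C, 2:+C, 3:+C, 4:-C, 5:-B, 6:-C, 7:+C, 8:+C, 9:+C, 10:-C, 11:-C, 12:-B, 13:+C
No rule fires across all 13 points.

none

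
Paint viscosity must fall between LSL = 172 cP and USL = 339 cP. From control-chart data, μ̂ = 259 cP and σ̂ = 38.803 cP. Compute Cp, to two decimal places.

Cp = (USL − LSL) / (6σ̂) = (339 − 172) / (6 × 38.803) = 167.0000 / 232.8180 = 0.7173

0.72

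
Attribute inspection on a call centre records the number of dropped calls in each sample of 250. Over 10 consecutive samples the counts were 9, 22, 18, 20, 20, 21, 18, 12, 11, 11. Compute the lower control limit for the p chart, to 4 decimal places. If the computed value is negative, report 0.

0.0181

p̄ = Σdᵢ / (k·n) = 162 / (10 × 250) = 0.06480
LCL = p̄ − 3·√(p̄(1−p̄)/n) = 0.06480 − 3 × 0.01557 = 0.01809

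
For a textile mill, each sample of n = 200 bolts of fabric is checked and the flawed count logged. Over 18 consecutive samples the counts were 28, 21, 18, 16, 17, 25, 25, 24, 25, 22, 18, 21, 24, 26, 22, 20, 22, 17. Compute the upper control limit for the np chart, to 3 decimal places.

34.923

p̄ = Σdᵢ / (k·n) = 391 / (18 × 200) = 0.10861
UCL = np̄ + 3·√(np̄(1−p̄)) = 21.7222 + 3 × √(21.7222×0.89139) = 21.7222 + 3 × 4.4003 = 34.9232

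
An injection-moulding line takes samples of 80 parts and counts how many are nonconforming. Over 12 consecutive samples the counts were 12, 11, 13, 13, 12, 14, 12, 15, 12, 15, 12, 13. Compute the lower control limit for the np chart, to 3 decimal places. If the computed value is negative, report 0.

2.986

p̄ = Σdᵢ / (k·n) = 154 / (12 × 80) = 0.16042
LCL = np̄ − 3·√(np̄(1−p̄)) = 12.8333 − 3 × 3.2825 = 2.9859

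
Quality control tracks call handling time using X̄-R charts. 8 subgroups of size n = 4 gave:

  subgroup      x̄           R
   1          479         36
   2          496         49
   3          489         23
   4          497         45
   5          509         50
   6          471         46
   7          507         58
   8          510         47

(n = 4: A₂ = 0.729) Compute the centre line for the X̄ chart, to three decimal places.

494.750

X̄̄ = (479 + 496 + 489 + 497 + 509 + 471 + 507 + 510) / 8 = 3958.0000 / 8 = 494.7500
CL = X̄̄ = 494.7500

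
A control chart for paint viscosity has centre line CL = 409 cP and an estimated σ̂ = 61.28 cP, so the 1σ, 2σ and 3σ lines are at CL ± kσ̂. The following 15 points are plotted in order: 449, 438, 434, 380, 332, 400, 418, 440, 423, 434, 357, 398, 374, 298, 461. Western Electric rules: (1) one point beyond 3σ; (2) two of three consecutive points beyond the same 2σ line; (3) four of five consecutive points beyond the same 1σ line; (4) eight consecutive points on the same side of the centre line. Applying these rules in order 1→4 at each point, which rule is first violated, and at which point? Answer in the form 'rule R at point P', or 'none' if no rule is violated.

Zone of each point (C = within 1σ̂, B = 1σ̂–2σ̂, A = 2σ̂–3σ̂, * = beyond 3σ̂; sign = side of CL): 1:+C, 2:+C, 3:+C, 4:-C, 5:-B, 6:-C, 7:+C, 8:+C, 9:+C, 10:+C, 11:-C, 12:-C, 13:-C, 14:-B, 15:+C
No rule fires across all 15 points.

none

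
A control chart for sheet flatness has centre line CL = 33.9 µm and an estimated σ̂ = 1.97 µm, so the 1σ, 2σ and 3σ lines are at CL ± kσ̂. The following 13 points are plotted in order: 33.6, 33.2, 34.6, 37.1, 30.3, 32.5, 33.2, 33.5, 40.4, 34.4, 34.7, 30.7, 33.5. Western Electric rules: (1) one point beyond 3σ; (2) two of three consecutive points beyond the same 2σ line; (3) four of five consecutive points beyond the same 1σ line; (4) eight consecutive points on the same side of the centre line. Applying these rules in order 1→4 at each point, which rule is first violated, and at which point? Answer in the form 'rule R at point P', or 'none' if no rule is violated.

Zone of each point (C = within 1σ̂, B = 1σ̂–2σ̂, A = 2σ̂–3σ̂, * = beyond 3σ̂; sign = side of CL): 1:-C, 2:-C, 3:+C, 4:+B, 5:-B, 6:-C, 7:-C, 8:-C, 9:+*, 10:+C, 11:+C, 12:-B, 13:-C
Rule 1 (one point beyond the 3σ limits) is satisfied at point 9.

rule 1 at point 9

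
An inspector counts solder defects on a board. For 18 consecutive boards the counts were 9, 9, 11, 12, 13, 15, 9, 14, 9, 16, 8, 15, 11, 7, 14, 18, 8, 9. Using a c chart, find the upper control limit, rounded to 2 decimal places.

c̄ = (9 + 9 + 11 + 12 + 13 + 15 + 9 + 14 + 9 + 16 + 8 + 15 + 11 + 7 + 14 + 18 + 8 + 9) / 18 = 207 / 18 = 11.5000
UCL = c̄ + 3√c̄ = 11.5000 + 3 × √11.5000 = 11.5000 + 3 × 3.3912 = 21.6735

21.67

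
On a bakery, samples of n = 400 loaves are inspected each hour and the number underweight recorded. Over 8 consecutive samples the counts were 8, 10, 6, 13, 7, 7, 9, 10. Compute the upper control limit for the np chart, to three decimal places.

17.527

p̄ = Σdᵢ / (k·n) = 70 / (8 × 400) = 0.02187
UCL = np̄ + 3·√(np̄(1−p̄)) = 8.7500 + 3 × √(8.7500×0.97813) = 8.7500 + 3 × 2.9255 = 17.5265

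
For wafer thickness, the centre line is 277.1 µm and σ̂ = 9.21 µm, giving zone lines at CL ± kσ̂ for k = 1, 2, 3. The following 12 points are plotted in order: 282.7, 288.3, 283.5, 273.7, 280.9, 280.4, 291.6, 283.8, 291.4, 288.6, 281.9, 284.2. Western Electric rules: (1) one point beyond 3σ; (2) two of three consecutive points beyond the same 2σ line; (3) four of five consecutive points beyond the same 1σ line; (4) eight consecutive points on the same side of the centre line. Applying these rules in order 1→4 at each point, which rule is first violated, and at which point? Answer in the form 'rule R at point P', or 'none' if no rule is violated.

rule 4 at point 12

Zone of each point (C = within 1σ̂, B = 1σ̂–2σ̂, A = 2σ̂–3σ̂, * = beyond 3σ̂; sign = side of CL): 1:+C, 2:+B, 3:+C, 4:-C, 5:+C, 6:+C, 7:+B, 8:+C, 9:+B, 10:+B, 11:+C, 12:+C
Rule 4 (eight consecutive points on the same side of the centre line) is satisfied at point 12.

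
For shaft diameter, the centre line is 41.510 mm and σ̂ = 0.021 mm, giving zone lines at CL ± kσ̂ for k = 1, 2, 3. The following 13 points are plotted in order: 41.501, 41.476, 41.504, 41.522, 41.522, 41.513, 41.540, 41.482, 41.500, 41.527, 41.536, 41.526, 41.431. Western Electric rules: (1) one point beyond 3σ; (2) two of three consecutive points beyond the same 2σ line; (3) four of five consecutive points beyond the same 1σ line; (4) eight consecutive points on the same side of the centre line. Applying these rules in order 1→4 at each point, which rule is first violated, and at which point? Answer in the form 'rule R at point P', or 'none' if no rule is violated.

Zone of each point (C = within 1σ̂, B = 1σ̂–2σ̂, A = 2σ̂–3σ̂, * = beyond 3σ̂; sign = side of CL): 1:-C, 2:-B, 3:-C, 4:+C, 5:+C, 6:+C, 7:+B, 8:-B, 9:-C, 10:+C, 11:+B, 12:+C, 13:-*
Rule 1 (one point beyond the 3σ limits) is satisfied at point 13.

rule 1 at point 13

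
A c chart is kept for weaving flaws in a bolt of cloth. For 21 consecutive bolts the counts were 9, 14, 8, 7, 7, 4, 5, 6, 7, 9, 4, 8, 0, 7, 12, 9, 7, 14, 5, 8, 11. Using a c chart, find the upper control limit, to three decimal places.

c̄ = (9 + 14 + 8 + 7 + 7 + 4 + 5 + 6 + 7 + 9 + 4 + 8 + 0 + 7 + 12 + 9 + 7 + 14 + 5 + 8 + 11) / 21 = 161 / 21 = 7.6667
UCL = c̄ + 3√c̄ = 7.6667 + 3 × √7.6667 = 7.6667 + 3 × 2.7689 = 15.9733

15.973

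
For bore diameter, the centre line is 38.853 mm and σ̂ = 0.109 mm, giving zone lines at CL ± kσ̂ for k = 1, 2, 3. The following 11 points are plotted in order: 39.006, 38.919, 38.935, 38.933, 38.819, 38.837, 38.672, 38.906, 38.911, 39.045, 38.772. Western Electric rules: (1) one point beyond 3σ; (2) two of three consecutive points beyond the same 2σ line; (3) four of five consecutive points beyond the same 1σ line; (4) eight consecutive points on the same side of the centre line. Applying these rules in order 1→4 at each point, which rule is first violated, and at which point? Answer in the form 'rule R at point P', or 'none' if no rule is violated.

Zone of each point (C = within 1σ̂, B = 1σ̂–2σ̂, A = 2σ̂–3σ̂, * = beyond 3σ̂; sign = side of CL): 1:+B, 2:+C, 3:+C, 4:+C, 5:-C, 6:-C, 7:-B, 8:+C, 9:+C, 10:+B, 11:-C
No rule fires across all 11 points.

none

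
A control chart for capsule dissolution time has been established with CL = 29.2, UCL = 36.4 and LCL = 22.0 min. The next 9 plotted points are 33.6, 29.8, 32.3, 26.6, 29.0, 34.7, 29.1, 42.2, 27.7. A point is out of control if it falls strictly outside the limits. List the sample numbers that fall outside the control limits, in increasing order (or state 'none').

8

Compare each point to [22.0, 36.4]: sample 8 = 42.2 > UCL.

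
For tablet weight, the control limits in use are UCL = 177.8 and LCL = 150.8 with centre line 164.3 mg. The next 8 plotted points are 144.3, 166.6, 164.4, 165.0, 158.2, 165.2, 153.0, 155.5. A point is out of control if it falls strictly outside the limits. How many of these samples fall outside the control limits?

Compare each point to [150.8, 177.8]: sample 1 = 144.3 < LCL.

1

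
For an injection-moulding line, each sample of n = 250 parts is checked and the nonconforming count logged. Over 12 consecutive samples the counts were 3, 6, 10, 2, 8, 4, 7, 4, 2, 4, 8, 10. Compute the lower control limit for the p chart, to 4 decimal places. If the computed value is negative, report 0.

0.0000

p̄ = Σdᵢ / (k·n) = 68 / (12 × 250) = 0.02267
LCL = p̄ − 3·√(p̄(1−p̄)/n) = 0.02267 − 3 × 0.00941 = -0.00557 → 0 (negative, so LCL = 0)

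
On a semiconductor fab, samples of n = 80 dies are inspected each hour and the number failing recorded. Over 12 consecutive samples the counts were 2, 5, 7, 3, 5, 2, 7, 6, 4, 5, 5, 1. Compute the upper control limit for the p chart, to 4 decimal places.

p̄ = Σdᵢ / (k·n) = 52 / (12 × 80) = 0.05417
UCL = p̄ + 3·√(p̄(1−p̄)/n) = 0.05417 + 3 × √(0.05417×0.94583/80) = 0.05417 + 3 × 0.02531 = 0.13009

0.1301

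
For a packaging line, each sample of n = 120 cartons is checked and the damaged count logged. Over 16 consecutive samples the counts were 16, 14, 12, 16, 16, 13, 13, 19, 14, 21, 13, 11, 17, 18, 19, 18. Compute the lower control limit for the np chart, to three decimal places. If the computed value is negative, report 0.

4.565

p̄ = Σdᵢ / (k·n) = 250 / (16 × 120) = 0.13021
LCL = np̄ − 3·√(np̄(1−p̄)) = 15.6250 − 3 × 3.6865 = 4.5654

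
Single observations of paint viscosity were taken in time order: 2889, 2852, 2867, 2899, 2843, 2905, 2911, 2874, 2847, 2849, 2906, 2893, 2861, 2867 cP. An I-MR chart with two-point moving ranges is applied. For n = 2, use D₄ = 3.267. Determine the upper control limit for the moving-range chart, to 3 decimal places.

Moving ranges: 37, 15, 32, 56, 62, 6, 37, 27, 2, 57, 13, 32, 6; M̄R̄ = 382.0000 / 13 = 29.3846
UCL_MR = D₄·M̄R̄ = 3.267 × 29.3846 = 95.9995

96.000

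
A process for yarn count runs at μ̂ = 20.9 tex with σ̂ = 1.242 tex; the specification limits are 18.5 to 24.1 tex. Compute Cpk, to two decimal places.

Cpu = (USL − μ̂) / (3σ̂) = (24.1 − 20.9) / (3 × 1.242) = 0.8588; Cpl = (μ̂ − LSL) / (3σ̂) = (20.9 − 18.5) / (3 × 1.242) = 0.6441; Cpk = min(Cpu, Cpl) = 0.6441

0.64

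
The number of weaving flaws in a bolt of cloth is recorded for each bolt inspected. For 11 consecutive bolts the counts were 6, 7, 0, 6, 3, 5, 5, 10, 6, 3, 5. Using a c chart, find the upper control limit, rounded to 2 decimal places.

c̄ = (6 + 7 + 0 + 6 + 3 + 5 + 5 + 10 + 6 + 3 + 5) / 11 = 56 / 11 = 5.0909
UCL = c̄ + 3√c̄ = 5.0909 + 3 × √5.0909 = 5.0909 + 3 × 2.2563 = 11.8598

11.86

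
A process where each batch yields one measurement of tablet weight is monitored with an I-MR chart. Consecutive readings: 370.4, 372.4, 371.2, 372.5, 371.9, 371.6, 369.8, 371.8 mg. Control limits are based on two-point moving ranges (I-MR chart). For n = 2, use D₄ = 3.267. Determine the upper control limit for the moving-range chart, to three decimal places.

4.294

Moving ranges: 2.0, 1.2, 1.3, 0.6, 0.3, 1.8, 2.0; M̄R̄ = 9.2000 / 7 = 1.3143
UCL_MR = D₄·M̄R̄ = 3.267 × 1.3143 = 4.2938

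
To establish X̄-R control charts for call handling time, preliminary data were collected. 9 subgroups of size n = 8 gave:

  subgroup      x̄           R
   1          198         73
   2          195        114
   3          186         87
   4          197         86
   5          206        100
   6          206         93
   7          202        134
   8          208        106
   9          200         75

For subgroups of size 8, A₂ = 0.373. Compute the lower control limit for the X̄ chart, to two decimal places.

X̄̄ = (198 + 195 + 186 + 197 + 206 + 206 + 202 + 208 + 200) / 9 = 1798.0000 / 9 = 199.7778
R̄ = (73 + 114 + 87 + 86 + 100 + 93 + 134 + 106 + 75) / 9 = 868.0000 / 9 = 96.4444
LCL = X̄̄ − A₂·R̄ = 199.7778 − 0.373 × 96.4444 = 163.8040

163.80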